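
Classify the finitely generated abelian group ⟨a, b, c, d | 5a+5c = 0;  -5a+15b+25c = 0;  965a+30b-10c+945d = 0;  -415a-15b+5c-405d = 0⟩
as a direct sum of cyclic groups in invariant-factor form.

rank_ℚ(R)=4; free=4−4=0
SNF(R) diag = [5, 15, 45, 135] → torsion [5, 15, 45, 135]

Answer: M ≅ ℤ/5 ⊕ ℤ/15 ⊕ ℤ/45 ⊕ ℤ/135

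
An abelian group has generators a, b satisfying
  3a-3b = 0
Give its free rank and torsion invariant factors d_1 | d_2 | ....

rank_ℚ(R)=1; free=2−1=1
SNF(R) diag = [3] → torsion [3]

Answer: M ≅ ℤ^1 ⊕ ℤ/3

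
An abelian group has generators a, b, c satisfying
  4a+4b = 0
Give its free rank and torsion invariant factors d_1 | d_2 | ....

Answer: M ≅ ℤ^2 ⊕ ℤ/4

Derivation:
rank_ℚ(R)=1; free=3−1=2
SNF(R) diag = [4] → torsion [4]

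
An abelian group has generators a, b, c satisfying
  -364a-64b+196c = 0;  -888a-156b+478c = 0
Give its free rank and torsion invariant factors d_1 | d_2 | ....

Answer: M ≅ ℤ^1 ⊕ ℤ/2 ⊕ ℤ/4

Derivation:
rank_ℚ(R)=2; free=3−2=1
SNF(R) diag = [2, 4] → torsion [2, 4]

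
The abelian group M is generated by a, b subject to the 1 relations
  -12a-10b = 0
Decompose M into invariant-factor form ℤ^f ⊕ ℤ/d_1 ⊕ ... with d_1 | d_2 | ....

Answer: M ≅ ℤ^1 ⊕ ℤ/2

Derivation:
rank_ℚ(R)=1; free=2−1=1
SNF(R) diag = [2] → torsion [2]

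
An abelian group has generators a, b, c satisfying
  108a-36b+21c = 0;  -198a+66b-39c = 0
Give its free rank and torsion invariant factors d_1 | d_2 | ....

rank_ℚ(R)=2; free=3−2=1
SNF(R) diag = [3, 6] → torsion [3, 6]

Answer: M ≅ ℤ^1 ⊕ ℤ/3 ⊕ ℤ/6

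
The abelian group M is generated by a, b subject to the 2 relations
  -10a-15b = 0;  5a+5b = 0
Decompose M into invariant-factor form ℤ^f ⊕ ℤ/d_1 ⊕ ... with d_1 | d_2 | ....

rank_ℚ(R)=2; free=2−2=0
SNF(R) diag = [5, 5] → torsion [5, 5]

Answer: M ≅ ℤ/5 ⊕ ℤ/5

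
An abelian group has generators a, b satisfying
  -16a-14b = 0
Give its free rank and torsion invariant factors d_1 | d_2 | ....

Answer: M ≅ ℤ^1 ⊕ ℤ/2

Derivation:
rank_ℚ(R)=1; free=2−1=1
SNF(R) diag = [2] → torsion [2]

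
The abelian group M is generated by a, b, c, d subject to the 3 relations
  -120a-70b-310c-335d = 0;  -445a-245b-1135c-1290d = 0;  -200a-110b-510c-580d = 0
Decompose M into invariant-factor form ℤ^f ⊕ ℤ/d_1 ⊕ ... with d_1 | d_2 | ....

rank_ℚ(R)=3; free=4−3=1
SNF(R) diag = [5, 5, 10] → torsion [5, 5, 10]

Answer: M ≅ ℤ^1 ⊕ ℤ/5 ⊕ ℤ/5 ⊕ ℤ/10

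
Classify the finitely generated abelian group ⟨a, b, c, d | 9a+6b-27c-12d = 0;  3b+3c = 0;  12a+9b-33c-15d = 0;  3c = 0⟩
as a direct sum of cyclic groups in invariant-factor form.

rank_ℚ(R)=4; free=4−4=0
SNF(R) diag = [3, 3, 3, 3] → torsion [3, 3, 3, 3]

Answer: M ≅ ℤ/3 ⊕ ℤ/3 ⊕ ℤ/3 ⊕ ℤ/3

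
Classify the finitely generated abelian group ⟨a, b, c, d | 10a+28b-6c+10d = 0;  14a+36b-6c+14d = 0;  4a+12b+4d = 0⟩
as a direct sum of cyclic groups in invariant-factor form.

Answer: M ≅ ℤ^1 ⊕ ℤ/2 ⊕ ℤ/4 ⊕ ℤ/12

Derivation:
rank_ℚ(R)=3; free=4−3=1
SNF(R) diag = [2, 4, 12] → torsion [2, 4, 12]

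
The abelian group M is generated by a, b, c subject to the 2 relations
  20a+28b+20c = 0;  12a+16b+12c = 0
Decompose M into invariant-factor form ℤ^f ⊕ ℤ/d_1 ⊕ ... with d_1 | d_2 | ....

rank_ℚ(R)=2; free=3−2=1
SNF(R) diag = [4, 4] → torsion [4, 4]

Answer: M ≅ ℤ^1 ⊕ ℤ/4 ⊕ ℤ/4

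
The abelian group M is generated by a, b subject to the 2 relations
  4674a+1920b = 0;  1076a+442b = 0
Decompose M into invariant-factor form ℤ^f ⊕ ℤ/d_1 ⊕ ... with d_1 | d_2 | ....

rank_ℚ(R)=2; free=2−2=0
SNF(R) diag = [2, 6] → torsion [2, 6]

Answer: M ≅ ℤ/2 ⊕ ℤ/6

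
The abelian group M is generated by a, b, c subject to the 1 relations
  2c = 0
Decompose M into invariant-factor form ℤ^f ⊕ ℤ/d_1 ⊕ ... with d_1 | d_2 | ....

rank_ℚ(R)=1; free=3−1=2
SNF(R) diag = [2] → torsion [2]

Answer: M ≅ ℤ^2 ⊕ ℤ/2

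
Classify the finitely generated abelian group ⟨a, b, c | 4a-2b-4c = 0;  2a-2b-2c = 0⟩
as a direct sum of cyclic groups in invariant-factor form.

rank_ℚ(R)=2; free=3−2=1
SNF(R) diag = [2, 2] → torsion [2, 2]

Answer: M ≅ ℤ^1 ⊕ ℤ/2 ⊕ ℤ/2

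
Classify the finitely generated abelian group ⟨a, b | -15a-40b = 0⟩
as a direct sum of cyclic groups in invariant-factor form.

rank_ℚ(R)=1; free=2−1=1
SNF(R) diag = [5] → torsion [5]

Answer: M ≅ ℤ^1 ⊕ ℤ/5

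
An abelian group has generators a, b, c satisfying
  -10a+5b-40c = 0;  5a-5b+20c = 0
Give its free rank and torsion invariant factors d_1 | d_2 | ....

Answer: M ≅ ℤ^1 ⊕ ℤ/5 ⊕ ℤ/5

Derivation:
rank_ℚ(R)=2; free=3−2=1
SNF(R) diag = [5, 5] → torsion [5, 5]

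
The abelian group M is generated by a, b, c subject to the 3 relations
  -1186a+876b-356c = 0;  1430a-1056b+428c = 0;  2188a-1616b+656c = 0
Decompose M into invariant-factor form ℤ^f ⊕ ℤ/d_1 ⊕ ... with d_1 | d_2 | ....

rank_ℚ(R)=3; free=3−3=0
SNF(R) diag = [2, 4, 8] → torsion [2, 4, 8]

Answer: M ≅ ℤ/2 ⊕ ℤ/4 ⊕ ℤ/8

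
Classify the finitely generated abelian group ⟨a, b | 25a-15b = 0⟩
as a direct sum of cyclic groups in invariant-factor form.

rank_ℚ(R)=1; free=2−1=1
SNF(R) diag = [5] → torsion [5]

Answer: M ≅ ℤ^1 ⊕ ℤ/5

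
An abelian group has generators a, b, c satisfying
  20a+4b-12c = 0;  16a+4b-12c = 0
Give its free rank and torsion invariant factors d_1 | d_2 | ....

Answer: M ≅ ℤ^1 ⊕ ℤ/4 ⊕ ℤ/4

Derivation:
rank_ℚ(R)=2; free=3−2=1
SNF(R) diag = [4, 4] → torsion [4, 4]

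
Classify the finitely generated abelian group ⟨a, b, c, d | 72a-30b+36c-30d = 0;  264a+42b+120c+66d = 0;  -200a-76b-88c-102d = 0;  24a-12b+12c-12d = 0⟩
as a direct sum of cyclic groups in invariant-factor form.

rank_ℚ(R)=4; free=4−4=0
SNF(R) diag = [2, 6, 12, 24] → torsion [2, 6, 12, 24]

Answer: M ≅ ℤ/2 ⊕ ℤ/6 ⊕ ℤ/12 ⊕ ℤ/24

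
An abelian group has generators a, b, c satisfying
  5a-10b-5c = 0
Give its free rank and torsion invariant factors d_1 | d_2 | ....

rank_ℚ(R)=1; free=3−1=2
SNF(R) diag = [5] → torsion [5]

Answer: M ≅ ℤ^2 ⊕ ℤ/5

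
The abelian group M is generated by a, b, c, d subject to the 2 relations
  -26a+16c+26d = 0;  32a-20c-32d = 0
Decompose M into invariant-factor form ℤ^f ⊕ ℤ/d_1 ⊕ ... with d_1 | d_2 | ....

rank_ℚ(R)=2; free=4−2=2
SNF(R) diag = [2, 4] → torsion [2, 4]

Answer: M ≅ ℤ^2 ⊕ ℤ/2 ⊕ ℤ/4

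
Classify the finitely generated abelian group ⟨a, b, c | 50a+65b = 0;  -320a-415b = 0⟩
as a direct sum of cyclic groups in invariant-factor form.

rank_ℚ(R)=2; free=3−2=1
SNF(R) diag = [5, 10] → torsion [5, 10]

Answer: M ≅ ℤ^1 ⊕ ℤ/5 ⊕ ℤ/10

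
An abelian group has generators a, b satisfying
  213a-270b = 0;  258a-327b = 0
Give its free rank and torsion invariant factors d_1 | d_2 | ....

rank_ℚ(R)=2; free=2−2=0
SNF(R) diag = [3, 3] → torsion [3, 3]

Answer: M ≅ ℤ/3 ⊕ ℤ/3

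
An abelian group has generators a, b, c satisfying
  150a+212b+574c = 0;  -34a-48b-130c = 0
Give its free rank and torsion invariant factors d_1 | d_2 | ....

rank_ℚ(R)=2; free=3−2=1
SNF(R) diag = [2, 4] → torsion [2, 4]

Answer: M ≅ ℤ^1 ⊕ ℤ/2 ⊕ ℤ/4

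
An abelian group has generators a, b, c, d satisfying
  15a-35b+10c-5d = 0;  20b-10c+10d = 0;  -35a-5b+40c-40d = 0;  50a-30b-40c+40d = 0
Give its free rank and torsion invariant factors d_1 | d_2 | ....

rank_ℚ(R)=4; free=4−4=0
SNF(R) diag = [5, 5, 10, 20] → torsion [5, 5, 10, 20]

Answer: M ≅ ℤ/5 ⊕ ℤ/5 ⊕ ℤ/10 ⊕ ℤ/20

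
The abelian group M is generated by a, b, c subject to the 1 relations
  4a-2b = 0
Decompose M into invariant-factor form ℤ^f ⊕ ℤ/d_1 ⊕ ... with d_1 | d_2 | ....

Answer: M ≅ ℤ^2 ⊕ ℤ/2

Derivation:
rank_ℚ(R)=1; free=3−1=2
SNF(R) diag = [2] → torsion [2]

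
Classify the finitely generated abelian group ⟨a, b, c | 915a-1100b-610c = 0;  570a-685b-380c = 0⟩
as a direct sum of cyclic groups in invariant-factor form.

Answer: M ≅ ℤ^1 ⊕ ℤ/5 ⊕ ℤ/15

Derivation:
rank_ℚ(R)=2; free=3−2=1
SNF(R) diag = [5, 15] → torsion [5, 15]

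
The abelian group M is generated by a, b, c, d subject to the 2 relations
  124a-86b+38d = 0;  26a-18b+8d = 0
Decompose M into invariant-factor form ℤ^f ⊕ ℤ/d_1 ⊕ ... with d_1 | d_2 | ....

rank_ℚ(R)=2; free=4−2=2
SNF(R) diag = [2, 2] → torsion [2, 2]

Answer: M ≅ ℤ^2 ⊕ ℤ/2 ⊕ ℤ/2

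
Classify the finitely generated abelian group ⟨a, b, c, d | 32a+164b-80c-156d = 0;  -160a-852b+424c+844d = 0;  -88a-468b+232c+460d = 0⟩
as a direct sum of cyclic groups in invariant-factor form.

Answer: M ≅ ℤ^1 ⊕ ℤ/4 ⊕ ℤ/8 ⊕ ℤ/24

Derivation:
rank_ℚ(R)=3; free=4−3=1
SNF(R) diag = [4, 8, 24] → torsion [4, 8, 24]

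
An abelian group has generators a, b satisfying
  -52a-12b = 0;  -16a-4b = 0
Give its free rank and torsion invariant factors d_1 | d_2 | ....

Answer: M ≅ ℤ/4 ⊕ ℤ/4

Derivation:
rank_ℚ(R)=2; free=2−2=0
SNF(R) diag = [4, 4] → torsion [4, 4]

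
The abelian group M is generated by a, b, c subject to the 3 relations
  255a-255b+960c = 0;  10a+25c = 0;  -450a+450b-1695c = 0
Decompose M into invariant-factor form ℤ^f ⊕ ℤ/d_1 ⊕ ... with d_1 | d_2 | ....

rank_ℚ(R)=3; free=3−3=0
SNF(R) diag = [5, 15, 30] → torsion [5, 15, 30]

Answer: M ≅ ℤ/5 ⊕ ℤ/15 ⊕ ℤ/30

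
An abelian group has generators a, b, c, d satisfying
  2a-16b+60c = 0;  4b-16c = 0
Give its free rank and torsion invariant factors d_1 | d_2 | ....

Answer: M ≅ ℤ^2 ⊕ ℤ/2 ⊕ ℤ/4

Derivation:
rank_ℚ(R)=2; free=4−2=2
SNF(R) diag = [2, 4] → torsion [2, 4]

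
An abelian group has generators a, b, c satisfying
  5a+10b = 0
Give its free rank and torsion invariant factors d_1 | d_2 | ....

Answer: M ≅ ℤ^2 ⊕ ℤ/5

Derivation:
rank_ℚ(R)=1; free=3−1=2
SNF(R) diag = [5] → torsion [5]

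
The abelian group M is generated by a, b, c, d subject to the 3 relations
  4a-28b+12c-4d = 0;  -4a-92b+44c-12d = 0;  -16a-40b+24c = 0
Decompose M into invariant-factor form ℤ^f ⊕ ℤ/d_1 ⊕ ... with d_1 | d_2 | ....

Answer: M ≅ ℤ^1 ⊕ ℤ/4 ⊕ ℤ/8 ⊕ ℤ/16

Derivation:
rank_ℚ(R)=3; free=4−3=1
SNF(R) diag = [4, 8, 16] → torsion [4, 8, 16]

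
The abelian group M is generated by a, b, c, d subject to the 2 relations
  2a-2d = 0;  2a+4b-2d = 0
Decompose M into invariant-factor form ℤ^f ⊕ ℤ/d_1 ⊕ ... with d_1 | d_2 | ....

rank_ℚ(R)=2; free=4−2=2
SNF(R) diag = [2, 4] → torsion [2, 4]

Answer: M ≅ ℤ^2 ⊕ ℤ/2 ⊕ ℤ/4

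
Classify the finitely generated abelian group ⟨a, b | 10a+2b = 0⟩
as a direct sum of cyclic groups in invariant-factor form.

Answer: M ≅ ℤ^1 ⊕ ℤ/2

Derivation:
rank_ℚ(R)=1; free=2−1=1
SNF(R) diag = [2] → torsion [2]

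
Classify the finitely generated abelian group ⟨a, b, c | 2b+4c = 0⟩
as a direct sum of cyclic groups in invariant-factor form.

Answer: M ≅ ℤ^2 ⊕ ℤ/2

Derivation:
rank_ℚ(R)=1; free=3−1=2
SNF(R) diag = [2] → torsion [2]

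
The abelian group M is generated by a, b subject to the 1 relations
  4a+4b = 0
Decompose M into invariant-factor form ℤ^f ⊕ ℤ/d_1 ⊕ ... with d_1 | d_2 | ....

Answer: M ≅ ℤ^1 ⊕ ℤ/4

Derivation:
rank_ℚ(R)=1; free=2−1=1
SNF(R) diag = [4] → torsion [4]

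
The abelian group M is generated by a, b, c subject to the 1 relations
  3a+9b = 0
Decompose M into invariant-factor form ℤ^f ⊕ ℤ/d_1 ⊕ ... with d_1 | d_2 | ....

rank_ℚ(R)=1; free=3−1=2
SNF(R) diag = [3] → torsion [3]

Answer: M ≅ ℤ^2 ⊕ ℤ/3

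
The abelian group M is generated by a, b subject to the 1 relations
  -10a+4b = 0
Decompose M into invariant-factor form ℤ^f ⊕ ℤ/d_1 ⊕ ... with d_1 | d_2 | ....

Answer: M ≅ ℤ^1 ⊕ ℤ/2

Derivation:
rank_ℚ(R)=1; free=2−1=1
SNF(R) diag = [2] → torsion [2]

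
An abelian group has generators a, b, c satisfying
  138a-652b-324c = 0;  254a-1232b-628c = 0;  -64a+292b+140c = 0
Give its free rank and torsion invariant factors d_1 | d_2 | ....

rank_ℚ(R)=3; free=3−3=0
SNF(R) diag = [2, 4, 12] → torsion [2, 4, 12]

Answer: M ≅ ℤ/2 ⊕ ℤ/4 ⊕ ℤ/12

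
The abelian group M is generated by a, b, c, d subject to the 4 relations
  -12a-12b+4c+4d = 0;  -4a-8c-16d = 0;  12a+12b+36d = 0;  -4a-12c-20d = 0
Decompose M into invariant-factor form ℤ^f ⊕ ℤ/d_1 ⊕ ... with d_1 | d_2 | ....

Answer: M ≅ ℤ/4 ⊕ ℤ/4 ⊕ ℤ/12 ⊕ ℤ/36

Derivation:
rank_ℚ(R)=4; free=4−4=0
SNF(R) diag = [4, 4, 12, 36] → torsion [4, 4, 12, 36]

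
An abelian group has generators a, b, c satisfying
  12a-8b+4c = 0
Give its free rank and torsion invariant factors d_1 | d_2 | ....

Answer: M ≅ ℤ^2 ⊕ ℤ/4

Derivation:
rank_ℚ(R)=1; free=3−1=2
SNF(R) diag = [4] → torsion [4]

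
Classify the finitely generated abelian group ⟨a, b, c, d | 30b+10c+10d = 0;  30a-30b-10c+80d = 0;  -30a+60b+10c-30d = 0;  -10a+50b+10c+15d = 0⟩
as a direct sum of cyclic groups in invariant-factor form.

Answer: M ≅ ℤ/5 ⊕ ℤ/10 ⊕ ℤ/10 ⊕ ℤ/30

Derivation:
rank_ℚ(R)=4; free=4−4=0
SNF(R) diag = [5, 10, 10, 30] → torsion [5, 10, 10, 30]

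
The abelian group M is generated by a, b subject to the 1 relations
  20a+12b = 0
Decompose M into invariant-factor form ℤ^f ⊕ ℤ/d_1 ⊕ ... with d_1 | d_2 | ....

Answer: M ≅ ℤ^1 ⊕ ℤ/4

Derivation:
rank_ℚ(R)=1; free=2−1=1
SNF(R) diag = [4] → torsion [4]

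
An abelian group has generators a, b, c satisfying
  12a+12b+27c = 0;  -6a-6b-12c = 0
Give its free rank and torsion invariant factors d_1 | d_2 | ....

Answer: M ≅ ℤ^1 ⊕ ℤ/3 ⊕ ℤ/6

Derivation:
rank_ℚ(R)=2; free=3−2=1
SNF(R) diag = [3, 6] → torsion [3, 6]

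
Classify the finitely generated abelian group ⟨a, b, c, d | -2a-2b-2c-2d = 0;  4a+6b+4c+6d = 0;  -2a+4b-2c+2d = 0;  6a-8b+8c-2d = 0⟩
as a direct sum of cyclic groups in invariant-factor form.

Answer: M ≅ ℤ/2 ⊕ ℤ/2 ⊕ ℤ/2 ⊕ ℤ/2

Derivation:
rank_ℚ(R)=4; free=4−4=0
SNF(R) diag = [2, 2, 2, 2] → torsion [2, 2, 2, 2]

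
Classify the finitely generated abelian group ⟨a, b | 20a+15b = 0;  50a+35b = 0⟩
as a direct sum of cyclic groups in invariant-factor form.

Answer: M ≅ ℤ/5 ⊕ ℤ/10

Derivation:
rank_ℚ(R)=2; free=2−2=0
SNF(R) diag = [5, 10] → torsion [5, 10]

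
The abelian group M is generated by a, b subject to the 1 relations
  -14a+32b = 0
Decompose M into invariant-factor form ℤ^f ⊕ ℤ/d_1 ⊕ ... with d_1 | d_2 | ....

rank_ℚ(R)=1; free=2−1=1
SNF(R) diag = [2] → torsion [2]

Answer: M ≅ ℤ^1 ⊕ ℤ/2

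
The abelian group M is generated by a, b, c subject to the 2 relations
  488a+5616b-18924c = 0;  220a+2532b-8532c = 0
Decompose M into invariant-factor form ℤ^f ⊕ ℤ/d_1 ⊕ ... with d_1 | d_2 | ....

rank_ℚ(R)=2; free=3−2=1
SNF(R) diag = [4, 12] → torsion [4, 12]

Answer: M ≅ ℤ^1 ⊕ ℤ/4 ⊕ ℤ/12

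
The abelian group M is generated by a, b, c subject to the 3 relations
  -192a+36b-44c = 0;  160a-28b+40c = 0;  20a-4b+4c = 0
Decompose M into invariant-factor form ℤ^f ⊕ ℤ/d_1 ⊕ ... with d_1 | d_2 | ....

Answer: M ≅ ℤ/4 ⊕ ℤ/4 ⊕ ℤ/4

Derivation:
rank_ℚ(R)=3; free=3−3=0
SNF(R) diag = [4, 4, 4] → torsion [4, 4, 4]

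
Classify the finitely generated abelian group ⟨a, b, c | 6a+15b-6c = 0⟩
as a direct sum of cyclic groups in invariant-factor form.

rank_ℚ(R)=1; free=3−1=2
SNF(R) diag = [3] → torsion [3]

Answer: M ≅ ℤ^2 ⊕ ℤ/3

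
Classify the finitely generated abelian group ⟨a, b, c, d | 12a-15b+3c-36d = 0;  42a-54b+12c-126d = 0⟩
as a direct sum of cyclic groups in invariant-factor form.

Answer: M ≅ ℤ^2 ⊕ ℤ/3 ⊕ ℤ/6

Derivation:
rank_ℚ(R)=2; free=4−2=2
SNF(R) diag = [3, 6] → torsion [3, 6]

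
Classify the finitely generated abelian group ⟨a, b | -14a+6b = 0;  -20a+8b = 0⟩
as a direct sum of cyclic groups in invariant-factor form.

rank_ℚ(R)=2; free=2−2=0
SNF(R) diag = [2, 4] → torsion [2, 4]

Answer: M ≅ ℤ/2 ⊕ ℤ/4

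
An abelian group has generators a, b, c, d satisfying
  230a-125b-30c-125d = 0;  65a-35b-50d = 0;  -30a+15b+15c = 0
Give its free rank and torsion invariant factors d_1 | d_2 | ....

rank_ℚ(R)=3; free=4−3=1
SNF(R) diag = [5, 15, 15] → torsion [5, 15, 15]

Answer: M ≅ ℤ^1 ⊕ ℤ/5 ⊕ ℤ/15 ⊕ ℤ/15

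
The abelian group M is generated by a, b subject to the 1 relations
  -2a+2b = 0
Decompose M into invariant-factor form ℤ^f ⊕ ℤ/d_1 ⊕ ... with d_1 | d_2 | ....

Answer: M ≅ ℤ^1 ⊕ ℤ/2

Derivation:
rank_ℚ(R)=1; free=2−1=1
SNF(R) diag = [2] → torsion [2]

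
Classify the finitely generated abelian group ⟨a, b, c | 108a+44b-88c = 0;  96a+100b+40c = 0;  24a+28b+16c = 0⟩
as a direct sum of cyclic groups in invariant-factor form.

Answer: M ≅ ℤ/4 ⊕ ℤ/12 ⊕ ℤ/24

Derivation:
rank_ℚ(R)=3; free=3−3=0
SNF(R) diag = [4, 12, 24] → torsion [4, 12, 24]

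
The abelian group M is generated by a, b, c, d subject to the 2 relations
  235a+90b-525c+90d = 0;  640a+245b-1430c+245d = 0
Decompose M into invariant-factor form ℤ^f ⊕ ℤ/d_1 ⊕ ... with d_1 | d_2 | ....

rank_ℚ(R)=2; free=4−2=2
SNF(R) diag = [5, 5] → torsion [5, 5]

Answer: M ≅ ℤ^2 ⊕ ℤ/5 ⊕ ℤ/5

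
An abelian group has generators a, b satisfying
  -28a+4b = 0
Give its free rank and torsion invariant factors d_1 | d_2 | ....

rank_ℚ(R)=1; free=2−1=1
SNF(R) diag = [4] → torsion [4]

Answer: M ≅ ℤ^1 ⊕ ℤ/4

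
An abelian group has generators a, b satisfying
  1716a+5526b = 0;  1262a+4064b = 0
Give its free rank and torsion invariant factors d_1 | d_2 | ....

rank_ℚ(R)=2; free=2−2=0
SNF(R) diag = [2, 6] → torsion [2, 6]

Answer: M ≅ ℤ/2 ⊕ ℤ/6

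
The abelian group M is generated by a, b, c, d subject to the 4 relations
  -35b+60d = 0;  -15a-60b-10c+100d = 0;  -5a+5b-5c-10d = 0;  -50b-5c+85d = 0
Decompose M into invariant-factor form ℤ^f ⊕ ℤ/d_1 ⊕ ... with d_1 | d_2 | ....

Answer: M ≅ ℤ/5 ⊕ ℤ/5 ⊕ ℤ/5 ⊕ ℤ/5

Derivation:
rank_ℚ(R)=4; free=4−4=0
SNF(R) diag = [5, 5, 5, 5] → torsion [5, 5, 5, 5]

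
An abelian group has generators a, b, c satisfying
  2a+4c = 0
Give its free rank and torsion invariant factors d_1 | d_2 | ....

Answer: M ≅ ℤ^2 ⊕ ℤ/2

Derivation:
rank_ℚ(R)=1; free=3−1=2
SNF(R) diag = [2] → torsion [2]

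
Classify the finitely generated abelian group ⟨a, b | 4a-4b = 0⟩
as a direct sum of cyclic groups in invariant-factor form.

Answer: M ≅ ℤ^1 ⊕ ℤ/4

Derivation:
rank_ℚ(R)=1; free=2−1=1
SNF(R) diag = [4] → torsion [4]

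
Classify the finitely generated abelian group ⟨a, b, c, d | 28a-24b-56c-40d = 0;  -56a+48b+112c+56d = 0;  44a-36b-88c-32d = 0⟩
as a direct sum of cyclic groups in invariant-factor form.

Answer: M ≅ ℤ^1 ⊕ ℤ/4 ⊕ ℤ/12 ⊕ ℤ/24

Derivation:
rank_ℚ(R)=3; free=4−3=1
SNF(R) diag = [4, 12, 24] → torsion [4, 12, 24]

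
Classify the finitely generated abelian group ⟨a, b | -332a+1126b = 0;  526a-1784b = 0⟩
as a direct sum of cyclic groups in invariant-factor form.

rank_ℚ(R)=2; free=2−2=0
SNF(R) diag = [2, 6] → torsion [2, 6]

Answer: M ≅ ℤ/2 ⊕ ℤ/6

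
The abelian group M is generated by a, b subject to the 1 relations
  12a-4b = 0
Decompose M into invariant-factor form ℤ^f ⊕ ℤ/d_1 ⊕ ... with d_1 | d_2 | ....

rank_ℚ(R)=1; free=2−1=1
SNF(R) diag = [4] → torsion [4]

Answer: M ≅ ℤ^1 ⊕ ℤ/4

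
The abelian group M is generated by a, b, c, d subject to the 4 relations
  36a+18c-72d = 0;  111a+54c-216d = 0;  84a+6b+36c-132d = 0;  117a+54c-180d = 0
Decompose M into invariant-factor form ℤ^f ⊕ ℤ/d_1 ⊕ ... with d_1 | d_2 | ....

Answer: M ≅ ℤ/3 ⊕ ℤ/6 ⊕ ℤ/18 ⊕ ℤ/36

Derivation:
rank_ℚ(R)=4; free=4−4=0
SNF(R) diag = [3, 6, 18, 36] → torsion [3, 6, 18, 36]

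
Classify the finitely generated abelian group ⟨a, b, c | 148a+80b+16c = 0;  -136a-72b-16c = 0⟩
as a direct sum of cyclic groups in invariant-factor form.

Answer: M ≅ ℤ^1 ⊕ ℤ/4 ⊕ ℤ/8

Derivation:
rank_ℚ(R)=2; free=3−2=1
SNF(R) diag = [4, 8] → torsion [4, 8]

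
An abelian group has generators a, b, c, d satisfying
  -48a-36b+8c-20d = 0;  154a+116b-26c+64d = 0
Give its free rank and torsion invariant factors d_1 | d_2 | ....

Answer: M ≅ ℤ^2 ⊕ ℤ/2 ⊕ ℤ/4

Derivation:
rank_ℚ(R)=2; free=4−2=2
SNF(R) diag = [2, 4] → torsion [2, 4]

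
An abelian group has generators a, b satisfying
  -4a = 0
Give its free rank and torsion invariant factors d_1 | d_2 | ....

rank_ℚ(R)=1; free=2−1=1
SNF(R) diag = [4] → torsion [4]

Answer: M ≅ ℤ^1 ⊕ ℤ/4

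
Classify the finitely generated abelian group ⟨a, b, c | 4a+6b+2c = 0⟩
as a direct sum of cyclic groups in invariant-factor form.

rank_ℚ(R)=1; free=3−1=2
SNF(R) diag = [2] → torsion [2]

Answer: M ≅ ℤ^2 ⊕ ℤ/2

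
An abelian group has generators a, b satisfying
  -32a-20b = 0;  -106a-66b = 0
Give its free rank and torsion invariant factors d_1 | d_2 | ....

rank_ℚ(R)=2; free=2−2=0
SNF(R) diag = [2, 4] → torsion [2, 4]

Answer: M ≅ ℤ/2 ⊕ ℤ/4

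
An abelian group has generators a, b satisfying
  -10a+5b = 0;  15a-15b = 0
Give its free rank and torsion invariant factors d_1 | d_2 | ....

rank_ℚ(R)=2; free=2−2=0
SNF(R) diag = [5, 15] → torsion [5, 15]

Answer: M ≅ ℤ/5 ⊕ ℤ/15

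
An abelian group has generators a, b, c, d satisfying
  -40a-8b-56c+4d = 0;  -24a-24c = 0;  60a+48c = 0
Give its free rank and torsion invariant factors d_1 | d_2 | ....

Answer: M ≅ ℤ^1 ⊕ ℤ/4 ⊕ ℤ/12 ⊕ ℤ/24

Derivation:
rank_ℚ(R)=3; free=4−3=1
SNF(R) diag = [4, 12, 24] → torsion [4, 12, 24]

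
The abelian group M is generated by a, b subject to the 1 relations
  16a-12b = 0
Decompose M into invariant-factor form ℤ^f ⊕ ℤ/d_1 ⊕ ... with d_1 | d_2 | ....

rank_ℚ(R)=1; free=2−1=1
SNF(R) diag = [4] → torsion [4]

Answer: M ≅ ℤ^1 ⊕ ℤ/4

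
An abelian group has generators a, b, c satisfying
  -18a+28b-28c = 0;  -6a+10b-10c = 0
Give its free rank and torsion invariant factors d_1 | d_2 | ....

rank_ℚ(R)=2; free=3−2=1
SNF(R) diag = [2, 6] → torsion [2, 6]

Answer: M ≅ ℤ^1 ⊕ ℤ/2 ⊕ ℤ/6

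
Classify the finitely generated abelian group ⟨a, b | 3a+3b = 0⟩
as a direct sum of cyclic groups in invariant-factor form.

Answer: M ≅ ℤ^1 ⊕ ℤ/3

Derivation:
rank_ℚ(R)=1; free=2−1=1
SNF(R) diag = [3] → torsion [3]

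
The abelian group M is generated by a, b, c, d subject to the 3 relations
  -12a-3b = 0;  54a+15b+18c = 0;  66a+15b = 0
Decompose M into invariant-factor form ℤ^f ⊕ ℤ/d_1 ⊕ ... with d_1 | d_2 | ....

rank_ℚ(R)=3; free=4−3=1
SNF(R) diag = [3, 6, 18] → torsion [3, 6, 18]

Answer: M ≅ ℤ^1 ⊕ ℤ/3 ⊕ ℤ/6 ⊕ ℤ/18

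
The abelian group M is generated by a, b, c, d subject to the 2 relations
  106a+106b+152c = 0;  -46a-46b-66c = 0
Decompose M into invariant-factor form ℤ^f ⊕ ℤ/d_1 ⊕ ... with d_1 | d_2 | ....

rank_ℚ(R)=2; free=4−2=2
SNF(R) diag = [2, 2] → torsion [2, 2]

Answer: M ≅ ℤ^2 ⊕ ℤ/2 ⊕ ℤ/2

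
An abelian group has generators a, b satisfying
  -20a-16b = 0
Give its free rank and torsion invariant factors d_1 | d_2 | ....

Answer: M ≅ ℤ^1 ⊕ ℤ/4

Derivation:
rank_ℚ(R)=1; free=2−1=1
SNF(R) diag = [4] → torsion [4]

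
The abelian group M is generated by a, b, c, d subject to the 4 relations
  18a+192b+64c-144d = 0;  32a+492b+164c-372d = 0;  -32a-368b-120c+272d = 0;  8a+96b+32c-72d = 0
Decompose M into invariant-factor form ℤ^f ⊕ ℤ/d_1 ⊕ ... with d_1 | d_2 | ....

Answer: M ≅ ℤ/2 ⊕ ℤ/4 ⊕ ℤ/8 ⊕ ℤ/24

Derivation:
rank_ℚ(R)=4; free=4−4=0
SNF(R) diag = [2, 4, 8, 24] → torsion [2, 4, 8, 24]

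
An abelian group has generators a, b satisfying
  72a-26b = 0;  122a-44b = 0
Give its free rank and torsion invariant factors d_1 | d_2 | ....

Answer: M ≅ ℤ/2 ⊕ ℤ/2

Derivation:
rank_ℚ(R)=2; free=2−2=0
SNF(R) diag = [2, 2] → torsion [2, 2]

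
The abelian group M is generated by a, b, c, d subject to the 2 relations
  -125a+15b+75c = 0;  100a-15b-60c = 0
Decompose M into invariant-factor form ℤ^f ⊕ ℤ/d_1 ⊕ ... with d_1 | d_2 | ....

rank_ℚ(R)=2; free=4−2=2
SNF(R) diag = [5, 15] → torsion [5, 15]

Answer: M ≅ ℤ^2 ⊕ ℤ/5 ⊕ ℤ/15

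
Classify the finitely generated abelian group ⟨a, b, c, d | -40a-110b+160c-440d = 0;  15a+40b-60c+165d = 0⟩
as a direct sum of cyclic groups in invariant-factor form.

Answer: M ≅ ℤ^2 ⊕ ℤ/5 ⊕ ℤ/10

Derivation:
rank_ℚ(R)=2; free=4−2=2
SNF(R) diag = [5, 10] → torsion [5, 10]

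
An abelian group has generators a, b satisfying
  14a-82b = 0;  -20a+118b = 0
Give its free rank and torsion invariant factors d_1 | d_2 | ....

rank_ℚ(R)=2; free=2−2=0
SNF(R) diag = [2, 6] → torsion [2, 6]

Answer: M ≅ ℤ/2 ⊕ ℤ/6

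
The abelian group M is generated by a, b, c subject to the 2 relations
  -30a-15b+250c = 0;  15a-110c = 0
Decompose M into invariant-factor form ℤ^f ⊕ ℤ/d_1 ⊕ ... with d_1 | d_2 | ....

Answer: M ≅ ℤ^1 ⊕ ℤ/5 ⊕ ℤ/15

Derivation:
rank_ℚ(R)=2; free=3−2=1
SNF(R) diag = [5, 15] → torsion [5, 15]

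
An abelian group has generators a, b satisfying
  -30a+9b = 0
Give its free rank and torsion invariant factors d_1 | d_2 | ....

rank_ℚ(R)=1; free=2−1=1
SNF(R) diag = [3] → torsion [3]

Answer: M ≅ ℤ^1 ⊕ ℤ/3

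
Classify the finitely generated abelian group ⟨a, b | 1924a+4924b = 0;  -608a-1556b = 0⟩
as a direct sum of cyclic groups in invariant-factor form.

rank_ℚ(R)=2; free=2−2=0
SNF(R) diag = [4, 12] → torsion [4, 12]

Answer: M ≅ ℤ/4 ⊕ ℤ/12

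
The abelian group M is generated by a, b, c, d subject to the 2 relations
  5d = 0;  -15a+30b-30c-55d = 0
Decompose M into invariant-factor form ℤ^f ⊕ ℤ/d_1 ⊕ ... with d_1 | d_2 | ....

rank_ℚ(R)=2; free=4−2=2
SNF(R) diag = [5, 15] → torsion [5, 15]

Answer: M ≅ ℤ^2 ⊕ ℤ/5 ⊕ ℤ/15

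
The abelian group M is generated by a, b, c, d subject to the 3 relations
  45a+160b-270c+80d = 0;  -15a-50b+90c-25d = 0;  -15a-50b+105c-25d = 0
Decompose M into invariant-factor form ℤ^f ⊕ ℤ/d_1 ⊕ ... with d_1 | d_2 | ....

Answer: M ≅ ℤ^1 ⊕ ℤ/5 ⊕ ℤ/15 ⊕ ℤ/15

Derivation:
rank_ℚ(R)=3; free=4−3=1
SNF(R) diag = [5, 15, 15] → torsion [5, 15, 15]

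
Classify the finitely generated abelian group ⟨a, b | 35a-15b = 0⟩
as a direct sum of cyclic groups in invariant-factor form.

rank_ℚ(R)=1; free=2−1=1
SNF(R) diag = [5] → torsion [5]

Answer: M ≅ ℤ^1 ⊕ ℤ/5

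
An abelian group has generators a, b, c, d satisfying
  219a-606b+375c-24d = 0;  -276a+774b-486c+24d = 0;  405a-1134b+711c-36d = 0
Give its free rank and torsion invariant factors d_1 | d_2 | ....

Answer: M ≅ ℤ^1 ⊕ ℤ/3 ⊕ ℤ/6 ⊕ ℤ/18

Derivation:
rank_ℚ(R)=3; free=4−3=1
SNF(R) diag = [3, 6, 18] → torsion [3, 6, 18]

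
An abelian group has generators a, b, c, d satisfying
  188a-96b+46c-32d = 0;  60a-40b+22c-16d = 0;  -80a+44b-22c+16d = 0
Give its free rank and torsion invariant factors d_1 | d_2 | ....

Answer: M ≅ ℤ^1 ⊕ ℤ/2 ⊕ ℤ/4 ⊕ ℤ/8

Derivation:
rank_ℚ(R)=3; free=4−3=1
SNF(R) diag = [2, 4, 8] → torsion [2, 4, 8]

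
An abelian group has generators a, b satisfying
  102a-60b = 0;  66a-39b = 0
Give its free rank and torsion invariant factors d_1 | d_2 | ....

Answer: M ≅ ℤ/3 ⊕ ℤ/6

Derivation:
rank_ℚ(R)=2; free=2−2=0
SNF(R) diag = [3, 6] → torsion [3, 6]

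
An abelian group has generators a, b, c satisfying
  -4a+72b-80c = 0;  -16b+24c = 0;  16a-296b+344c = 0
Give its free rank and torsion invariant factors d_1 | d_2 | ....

rank_ℚ(R)=3; free=3−3=0
SNF(R) diag = [4, 8, 24] → torsion [4, 8, 24]

Answer: M ≅ ℤ/4 ⊕ ℤ/8 ⊕ ℤ/24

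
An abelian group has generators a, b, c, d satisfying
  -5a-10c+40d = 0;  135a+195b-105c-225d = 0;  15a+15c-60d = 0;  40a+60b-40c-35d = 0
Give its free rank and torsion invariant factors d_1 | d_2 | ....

rank_ℚ(R)=4; free=4−4=0
SNF(R) diag = [5, 15, 15, 45] → torsion [5, 15, 15, 45]

Answer: M ≅ ℤ/5 ⊕ ℤ/15 ⊕ ℤ/15 ⊕ ℤ/45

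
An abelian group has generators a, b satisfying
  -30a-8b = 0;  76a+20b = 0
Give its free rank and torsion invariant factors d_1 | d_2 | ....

rank_ℚ(R)=2; free=2−2=0
SNF(R) diag = [2, 4] → torsion [2, 4]

Answer: M ≅ ℤ/2 ⊕ ℤ/4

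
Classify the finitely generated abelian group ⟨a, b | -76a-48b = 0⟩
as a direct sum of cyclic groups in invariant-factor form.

rank_ℚ(R)=1; free=2−1=1
SNF(R) diag = [4] → torsion [4]

Answer: M ≅ ℤ^1 ⊕ ℤ/4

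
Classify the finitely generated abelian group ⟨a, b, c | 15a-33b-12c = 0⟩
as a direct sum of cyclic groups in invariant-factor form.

rank_ℚ(R)=1; free=3−1=2
SNF(R) diag = [3] → torsion [3]

Answer: M ≅ ℤ^2 ⊕ ℤ/3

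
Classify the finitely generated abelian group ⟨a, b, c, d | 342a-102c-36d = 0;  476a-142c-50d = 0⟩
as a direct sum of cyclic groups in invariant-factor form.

Answer: M ≅ ℤ^2 ⊕ ℤ/2 ⊕ ℤ/6

Derivation:
rank_ℚ(R)=2; free=4−2=2
SNF(R) diag = [2, 6] → torsion [2, 6]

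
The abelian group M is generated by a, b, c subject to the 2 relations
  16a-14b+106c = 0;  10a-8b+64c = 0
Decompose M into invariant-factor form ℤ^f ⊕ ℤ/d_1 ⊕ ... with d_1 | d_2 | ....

Answer: M ≅ ℤ^1 ⊕ ℤ/2 ⊕ ℤ/6

Derivation:
rank_ℚ(R)=2; free=3−2=1
SNF(R) diag = [2, 6] → torsion [2, 6]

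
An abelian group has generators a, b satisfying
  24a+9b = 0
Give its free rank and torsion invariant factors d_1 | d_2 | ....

rank_ℚ(R)=1; free=2−1=1
SNF(R) diag = [3] → torsion [3]

Answer: M ≅ ℤ^1 ⊕ ℤ/3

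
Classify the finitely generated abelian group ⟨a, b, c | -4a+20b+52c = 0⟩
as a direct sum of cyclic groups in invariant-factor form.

Answer: M ≅ ℤ^2 ⊕ ℤ/4

Derivation:
rank_ℚ(R)=1; free=3−1=2
SNF(R) diag = [4] → torsion [4]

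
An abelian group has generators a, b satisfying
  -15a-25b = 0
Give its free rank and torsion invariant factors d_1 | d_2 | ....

rank_ℚ(R)=1; free=2−1=1
SNF(R) diag = [5] → torsion [5]

Answer: M ≅ ℤ^1 ⊕ ℤ/5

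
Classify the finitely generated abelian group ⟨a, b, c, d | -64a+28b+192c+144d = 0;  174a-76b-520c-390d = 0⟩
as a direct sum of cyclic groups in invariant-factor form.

rank_ℚ(R)=2; free=4−2=2
SNF(R) diag = [2, 4] → torsion [2, 4]

Answer: M ≅ ℤ^2 ⊕ ℤ/2 ⊕ ℤ/4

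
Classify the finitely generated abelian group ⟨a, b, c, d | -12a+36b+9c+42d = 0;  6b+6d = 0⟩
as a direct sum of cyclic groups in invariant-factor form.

Answer: M ≅ ℤ^2 ⊕ ℤ/3 ⊕ ℤ/6

Derivation:
rank_ℚ(R)=2; free=4−2=2
SNF(R) diag = [3, 6] → torsion [3, 6]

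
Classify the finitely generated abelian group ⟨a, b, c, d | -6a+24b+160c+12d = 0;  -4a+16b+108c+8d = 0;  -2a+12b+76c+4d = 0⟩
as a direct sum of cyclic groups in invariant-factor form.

rank_ℚ(R)=3; free=4−3=1
SNF(R) diag = [2, 4, 4] → torsion [2, 4, 4]

Answer: M ≅ ℤ^1 ⊕ ℤ/2 ⊕ ℤ/4 ⊕ ℤ/4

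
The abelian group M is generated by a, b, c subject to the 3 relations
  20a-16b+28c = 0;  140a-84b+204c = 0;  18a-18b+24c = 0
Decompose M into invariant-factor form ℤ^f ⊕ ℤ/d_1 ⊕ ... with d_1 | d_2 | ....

rank_ℚ(R)=3; free=3−3=0
SNF(R) diag = [2, 4, 12] → torsion [2, 4, 12]

Answer: M ≅ ℤ/2 ⊕ ℤ/4 ⊕ ℤ/12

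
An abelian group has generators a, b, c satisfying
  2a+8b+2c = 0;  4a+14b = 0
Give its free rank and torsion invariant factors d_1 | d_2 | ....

rank_ℚ(R)=2; free=3−2=1
SNF(R) diag = [2, 2] → torsion [2, 2]

Answer: M ≅ ℤ^1 ⊕ ℤ/2 ⊕ ℤ/2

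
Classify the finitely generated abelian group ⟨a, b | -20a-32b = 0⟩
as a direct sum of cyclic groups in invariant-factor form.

Answer: M ≅ ℤ^1 ⊕ ℤ/4

Derivation:
rank_ℚ(R)=1; free=2−1=1
SNF(R) diag = [4] → torsion [4]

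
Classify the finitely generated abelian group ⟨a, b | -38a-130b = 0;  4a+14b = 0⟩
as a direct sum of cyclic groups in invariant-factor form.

Answer: M ≅ ℤ/2 ⊕ ℤ/6

Derivation:
rank_ℚ(R)=2; free=2−2=0
SNF(R) diag = [2, 6] → torsion [2, 6]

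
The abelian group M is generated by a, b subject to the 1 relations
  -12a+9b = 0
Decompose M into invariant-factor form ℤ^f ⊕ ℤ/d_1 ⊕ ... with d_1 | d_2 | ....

Answer: M ≅ ℤ^1 ⊕ ℤ/3

Derivation:
rank_ℚ(R)=1; free=2−1=1
SNF(R) diag = [3] → torsion [3]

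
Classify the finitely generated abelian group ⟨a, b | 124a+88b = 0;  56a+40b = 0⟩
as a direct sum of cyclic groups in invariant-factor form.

rank_ℚ(R)=2; free=2−2=0
SNF(R) diag = [4, 8] → torsion [4, 8]

Answer: M ≅ ℤ/4 ⊕ ℤ/8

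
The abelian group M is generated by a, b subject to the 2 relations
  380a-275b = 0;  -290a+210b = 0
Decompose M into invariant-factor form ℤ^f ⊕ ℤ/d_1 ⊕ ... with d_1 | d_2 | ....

rank_ℚ(R)=2; free=2−2=0
SNF(R) diag = [5, 10] → torsion [5, 10]

Answer: M ≅ ℤ/5 ⊕ ℤ/10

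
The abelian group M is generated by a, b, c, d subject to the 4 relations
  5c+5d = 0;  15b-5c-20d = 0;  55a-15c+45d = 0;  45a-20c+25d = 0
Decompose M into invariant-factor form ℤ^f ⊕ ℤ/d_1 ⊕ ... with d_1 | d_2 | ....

Answer: M ≅ ℤ/5 ⊕ ℤ/5 ⊕ ℤ/15 ⊕ ℤ/45

Derivation:
rank_ℚ(R)=4; free=4−4=0
SNF(R) diag = [5, 5, 15, 45] → torsion [5, 5, 15, 45]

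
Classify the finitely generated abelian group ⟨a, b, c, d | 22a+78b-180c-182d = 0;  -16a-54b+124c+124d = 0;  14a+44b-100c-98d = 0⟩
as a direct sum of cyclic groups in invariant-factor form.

Answer: M ≅ ℤ^1 ⊕ ℤ/2 ⊕ ℤ/2 ⊕ ℤ/4

Derivation:
rank_ℚ(R)=3; free=4−3=1
SNF(R) diag = [2, 2, 4] → torsion [2, 2, 4]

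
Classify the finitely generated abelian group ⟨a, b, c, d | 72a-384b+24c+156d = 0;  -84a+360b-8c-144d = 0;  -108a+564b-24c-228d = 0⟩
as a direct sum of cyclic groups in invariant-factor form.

rank_ℚ(R)=3; free=4−3=1
SNF(R) diag = [4, 12, 36] → torsion [4, 12, 36]

Answer: M ≅ ℤ^1 ⊕ ℤ/4 ⊕ ℤ/12 ⊕ ℤ/36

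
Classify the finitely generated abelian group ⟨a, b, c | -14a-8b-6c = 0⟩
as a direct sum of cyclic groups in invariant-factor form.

Answer: M ≅ ℤ^2 ⊕ ℤ/2

Derivation:
rank_ℚ(R)=1; free=3−1=2
SNF(R) diag = [2] → torsion [2]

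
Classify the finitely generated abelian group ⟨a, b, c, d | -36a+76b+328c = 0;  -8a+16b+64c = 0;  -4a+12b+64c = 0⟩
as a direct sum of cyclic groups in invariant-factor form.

rank_ℚ(R)=3; free=4−3=1
SNF(R) diag = [4, 8, 8] → torsion [4, 8, 8]

Answer: M ≅ ℤ^1 ⊕ ℤ/4 ⊕ ℤ/8 ⊕ ℤ/8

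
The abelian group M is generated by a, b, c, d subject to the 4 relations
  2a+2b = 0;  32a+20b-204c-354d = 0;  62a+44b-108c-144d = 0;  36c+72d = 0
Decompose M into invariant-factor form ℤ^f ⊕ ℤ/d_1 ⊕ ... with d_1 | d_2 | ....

Answer: M ≅ ℤ/2 ⊕ ℤ/6 ⊕ ℤ/18 ⊕ ℤ/36

Derivation:
rank_ℚ(R)=4; free=4−4=0
SNF(R) diag = [2, 6, 18, 36] → torsion [2, 6, 18, 36]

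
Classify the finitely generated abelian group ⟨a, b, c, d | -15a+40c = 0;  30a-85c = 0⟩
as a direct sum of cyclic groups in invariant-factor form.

Answer: M ≅ ℤ^2 ⊕ ℤ/5 ⊕ ℤ/15

Derivation:
rank_ℚ(R)=2; free=4−2=2
SNF(R) diag = [5, 15] → torsion [5, 15]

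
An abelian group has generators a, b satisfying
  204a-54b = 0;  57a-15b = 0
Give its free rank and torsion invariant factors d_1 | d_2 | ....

Answer: M ≅ ℤ/3 ⊕ ℤ/6

Derivation:
rank_ℚ(R)=2; free=2−2=0
SNF(R) diag = [3, 6] → torsion [3, 6]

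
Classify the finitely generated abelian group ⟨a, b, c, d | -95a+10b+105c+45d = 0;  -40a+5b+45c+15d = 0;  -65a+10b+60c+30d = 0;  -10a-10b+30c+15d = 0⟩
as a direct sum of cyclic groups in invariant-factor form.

Answer: M ≅ ℤ/5 ⊕ ℤ/15 ⊕ ℤ/15 ⊕ ℤ/15

Derivation:
rank_ℚ(R)=4; free=4−4=0
SNF(R) diag = [5, 15, 15, 15] → torsion [5, 15, 15, 15]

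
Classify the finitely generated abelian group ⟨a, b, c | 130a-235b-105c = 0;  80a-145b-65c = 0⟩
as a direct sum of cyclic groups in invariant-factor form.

rank_ℚ(R)=2; free=3−2=1
SNF(R) diag = [5, 10] → torsion [5, 10]

Answer: M ≅ ℤ^1 ⊕ ℤ/5 ⊕ ℤ/10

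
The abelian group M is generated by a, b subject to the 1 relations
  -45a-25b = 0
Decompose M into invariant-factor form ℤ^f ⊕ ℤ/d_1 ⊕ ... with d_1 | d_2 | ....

rank_ℚ(R)=1; free=2−1=1
SNF(R) diag = [5] → torsion [5]

Answer: M ≅ ℤ^1 ⊕ ℤ/5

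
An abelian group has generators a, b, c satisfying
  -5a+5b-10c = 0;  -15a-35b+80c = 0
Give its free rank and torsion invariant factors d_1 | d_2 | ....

Answer: M ≅ ℤ^1 ⊕ ℤ/5 ⊕ ℤ/10

Derivation:
rank_ℚ(R)=2; free=3−2=1
SNF(R) diag = [5, 10] → torsion [5, 10]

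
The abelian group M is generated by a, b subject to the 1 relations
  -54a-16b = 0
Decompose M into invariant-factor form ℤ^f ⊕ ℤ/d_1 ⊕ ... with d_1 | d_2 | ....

rank_ℚ(R)=1; free=2−1=1
SNF(R) diag = [2] → torsion [2]

Answer: M ≅ ℤ^1 ⊕ ℤ/2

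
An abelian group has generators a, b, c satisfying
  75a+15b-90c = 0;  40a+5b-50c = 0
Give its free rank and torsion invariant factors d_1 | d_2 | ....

rank_ℚ(R)=2; free=3−2=1
SNF(R) diag = [5, 15] → torsion [5, 15]

Answer: M ≅ ℤ^1 ⊕ ℤ/5 ⊕ ℤ/15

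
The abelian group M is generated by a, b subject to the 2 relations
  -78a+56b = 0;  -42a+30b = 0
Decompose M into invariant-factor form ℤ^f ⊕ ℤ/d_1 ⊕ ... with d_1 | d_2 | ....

Answer: M ≅ ℤ/2 ⊕ ℤ/6

Derivation:
rank_ℚ(R)=2; free=2−2=0
SNF(R) diag = [2, 6] → torsion [2, 6]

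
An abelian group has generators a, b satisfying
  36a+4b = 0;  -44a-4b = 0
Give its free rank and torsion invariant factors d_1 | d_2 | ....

rank_ℚ(R)=2; free=2−2=0
SNF(R) diag = [4, 8] → torsion [4, 8]

Answer: M ≅ ℤ/4 ⊕ ℤ/8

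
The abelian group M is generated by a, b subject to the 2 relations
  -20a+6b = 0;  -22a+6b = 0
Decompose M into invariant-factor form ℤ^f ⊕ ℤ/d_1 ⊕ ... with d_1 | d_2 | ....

Answer: M ≅ ℤ/2 ⊕ ℤ/6

Derivation:
rank_ℚ(R)=2; free=2−2=0
SNF(R) diag = [2, 6] → torsion [2, 6]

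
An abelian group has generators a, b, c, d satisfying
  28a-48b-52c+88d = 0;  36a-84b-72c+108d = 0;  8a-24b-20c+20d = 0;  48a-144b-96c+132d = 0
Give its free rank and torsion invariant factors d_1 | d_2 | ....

rank_ℚ(R)=4; free=4−4=0
SNF(R) diag = [4, 12, 12, 36] → torsion [4, 12, 12, 36]

Answer: M ≅ ℤ/4 ⊕ ℤ/12 ⊕ ℤ/12 ⊕ ℤ/36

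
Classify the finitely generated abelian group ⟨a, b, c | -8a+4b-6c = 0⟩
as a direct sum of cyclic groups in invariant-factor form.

Answer: M ≅ ℤ^2 ⊕ ℤ/2

Derivation:
rank_ℚ(R)=1; free=3−1=2
SNF(R) diag = [2] → torsion [2]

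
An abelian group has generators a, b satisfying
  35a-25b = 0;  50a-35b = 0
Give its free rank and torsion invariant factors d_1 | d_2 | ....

rank_ℚ(R)=2; free=2−2=0
SNF(R) diag = [5, 5] → torsion [5, 5]

Answer: M ≅ ℤ/5 ⊕ ℤ/5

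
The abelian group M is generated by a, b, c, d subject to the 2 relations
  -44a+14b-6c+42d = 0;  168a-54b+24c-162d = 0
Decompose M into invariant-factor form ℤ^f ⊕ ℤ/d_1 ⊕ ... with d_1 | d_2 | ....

rank_ℚ(R)=2; free=4−2=2
SNF(R) diag = [2, 6] → torsion [2, 6]

Answer: M ≅ ℤ^2 ⊕ ℤ/2 ⊕ ℤ/6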